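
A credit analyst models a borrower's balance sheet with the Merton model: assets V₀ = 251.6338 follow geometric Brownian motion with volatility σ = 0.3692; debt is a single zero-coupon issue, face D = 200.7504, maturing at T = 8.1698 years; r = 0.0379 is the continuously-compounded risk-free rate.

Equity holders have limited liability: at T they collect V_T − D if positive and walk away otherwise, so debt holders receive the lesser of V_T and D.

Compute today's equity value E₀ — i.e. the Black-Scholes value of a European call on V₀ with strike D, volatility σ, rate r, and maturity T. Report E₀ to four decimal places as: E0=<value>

E0=141.3494

d₁ = [ln(V₀/D) + (r + σ²/2)T] / (σ√T)
   = [ln(251.6338/200.7504) + (0.0379 + 0.5·0.3692²)·8.1698] / (0.3692·√8.1698)
   = [0.225913 + 0.866443] / 1.055279 = 1.035134
d₂ = d₁ − σ√T = 1.035134 − 1.055279 = -0.020146
N(d₁) = 0.849697,  N(d₂) = 0.491964,  e^(−rT) = 0.733714
E₀ = V₀·N(d₁) − D·e^(−rT)·N(d₂)
   = 251.6338·0.849697 − 200.7504·0.733714·0.491964 = 141.349400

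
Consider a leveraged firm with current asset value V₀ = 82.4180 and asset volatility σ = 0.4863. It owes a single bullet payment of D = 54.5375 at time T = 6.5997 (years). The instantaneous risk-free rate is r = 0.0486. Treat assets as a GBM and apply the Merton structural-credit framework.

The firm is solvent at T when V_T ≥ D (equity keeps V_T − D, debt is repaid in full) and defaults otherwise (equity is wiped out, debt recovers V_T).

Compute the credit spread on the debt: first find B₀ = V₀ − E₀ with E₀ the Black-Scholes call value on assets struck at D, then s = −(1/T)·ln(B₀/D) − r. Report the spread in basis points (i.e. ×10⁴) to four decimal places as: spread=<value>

spread=497.8410

d₁ = [ln(V₀/D) + (r + σ²/2)T] / (σ√T)
   = [ln(82.4180/54.5375) + (0.0486 + 0.5·0.4863²)·6.5997] / (0.4863·√6.5997)
   = [0.412915 + 1.101119] / 1.249299 = 1.211907
d₂ = d₁ − σ√T = 1.211907 − 1.249299 = -0.037392
N(d₁) = 0.887226,  N(d₂) = 0.485086,  e^(−rT) = 0.725608
E₀ = V₀·N(d₁) − D·e^(−rT)·N(d₂)
   = 82.4180·0.887226 − 54.5375·0.725608·0.485086 = 53.927151
B₀ = V₀ − E₀ = 82.4180 − 53.927151 = 28.490849
spread = −(1/T)·ln(B₀/D) − r = −(1/6.5997)·ln(28.490849/54.5375) − 0.0486 = 0.04978410
in basis points: 0.04978410 × 10⁴ = 497.8410 bp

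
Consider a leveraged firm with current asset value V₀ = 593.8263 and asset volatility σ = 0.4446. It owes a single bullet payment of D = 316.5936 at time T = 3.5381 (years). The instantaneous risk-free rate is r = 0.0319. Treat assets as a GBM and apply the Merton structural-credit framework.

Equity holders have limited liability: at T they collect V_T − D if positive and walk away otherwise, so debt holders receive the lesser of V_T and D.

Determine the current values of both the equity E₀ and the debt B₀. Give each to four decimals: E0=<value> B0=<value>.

d₁ = [ln(V₀/D) + (r + σ²/2)T] / (σ√T)
   = [ln(593.8263/316.5936) + (0.0319 + 0.5·0.4446²)·3.5381] / (0.4446·√3.5381)
   = [0.628968 + 0.462552] / 0.836285 = 1.305200
d₂ = d₁ − σ√T = 1.305200 − 0.836285 = 0.468915
N(d₁) = 0.904088,  N(d₂) = 0.680435,  e^(−rT) = 0.893271
E₀ = V₀·N(d₁) − D·e^(−rT)·N(d₂)
   = 593.8263·0.904088 − 316.5936·0.893271·0.680435 = 344.441467
B₀ = V₀ − E₀ = 593.8263 − 344.441467 = 249.384833

E0=344.4415 B0=249.3848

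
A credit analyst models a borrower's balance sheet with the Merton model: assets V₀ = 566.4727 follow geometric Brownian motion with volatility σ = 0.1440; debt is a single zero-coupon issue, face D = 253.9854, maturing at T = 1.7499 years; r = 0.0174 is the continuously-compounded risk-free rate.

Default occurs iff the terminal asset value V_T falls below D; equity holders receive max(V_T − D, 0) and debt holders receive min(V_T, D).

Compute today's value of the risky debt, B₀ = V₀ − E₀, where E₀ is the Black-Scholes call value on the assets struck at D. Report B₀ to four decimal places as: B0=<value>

d₁ = [ln(V₀/D) + (r + σ²/2)T] / (σ√T)
   = [ln(566.4727/253.9854) + (0.0174 + 0.5·0.1440²)·1.7499] / (0.1440·√1.7499)
   = [0.802152 + 0.048591] / 0.190489 = 4.466110
d₂ = d₁ − σ√T = 4.466110 − 0.190489 = 4.275622
N(d₁) = 0.999996,  N(d₂) = 0.999990,  e^(−rT) = 0.970011
E₀ = V₀·N(d₁) − D·e^(−rT)·N(d₂)
   = 566.4727·0.999996 − 253.9854·0.970011·0.999990 = 320.104257
B₀ = V₀ − E₀ = 566.4727 − 320.104257 = 246.368443

B0=246.3684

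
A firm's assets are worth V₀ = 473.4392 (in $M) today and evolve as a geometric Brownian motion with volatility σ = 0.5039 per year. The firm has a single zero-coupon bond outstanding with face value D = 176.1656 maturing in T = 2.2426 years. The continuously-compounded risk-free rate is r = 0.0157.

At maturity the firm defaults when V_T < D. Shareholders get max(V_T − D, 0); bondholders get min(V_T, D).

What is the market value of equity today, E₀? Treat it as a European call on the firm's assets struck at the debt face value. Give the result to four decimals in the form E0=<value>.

E0=311.5793

d₁ = [ln(V₀/D) + (r + σ²/2)T] / (σ√T)
   = [ln(473.4392/176.1656) + (0.0157 + 0.5·0.5039²)·2.2426] / (0.5039·√2.2426)
   = [0.988599 + 0.319924] / 0.754606 = 1.734048
d₂ = d₁ − σ√T = 1.734048 − 0.754606 = 0.979442
N(d₁) = 0.958545,  N(d₂) = 0.836319,  e^(−rT) = 0.965404
E₀ = V₀·N(d₁) − D·e^(−rT)·N(d₂)
   = 473.4392·0.958545 − 176.1656·0.965404·0.836319 = 311.579292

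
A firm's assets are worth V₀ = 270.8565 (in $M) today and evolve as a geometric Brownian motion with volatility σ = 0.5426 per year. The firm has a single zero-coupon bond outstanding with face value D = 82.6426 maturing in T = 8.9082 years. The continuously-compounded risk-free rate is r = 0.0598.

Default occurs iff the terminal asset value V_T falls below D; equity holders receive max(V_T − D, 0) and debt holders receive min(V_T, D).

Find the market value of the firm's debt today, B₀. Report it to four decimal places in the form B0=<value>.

d₁ = [ln(V₀/D) + (r + σ²/2)T] / (σ√T)
   = [ln(270.8565/82.6426) + (0.0598 + 0.5·0.5426²)·8.9082] / (0.5426·√8.9082)
   = [1.187064 + 1.844063] / 1.619477 = 1.871670
d₂ = d₁ − σ√T = 1.871670 − 1.619477 = 0.252193
N(d₁) = 0.969374,  N(d₂) = 0.599554,  e^(−rT) = 0.587012
E₀ = V₀·N(d₁) − D·e^(−rT)·N(d₂)
   = 270.8565·0.969374 − 82.6426·0.587012·0.599554 = 233.475536
B₀ = V₀ − E₀ = 270.8565 − 233.475536 = 37.380964

B0=37.3810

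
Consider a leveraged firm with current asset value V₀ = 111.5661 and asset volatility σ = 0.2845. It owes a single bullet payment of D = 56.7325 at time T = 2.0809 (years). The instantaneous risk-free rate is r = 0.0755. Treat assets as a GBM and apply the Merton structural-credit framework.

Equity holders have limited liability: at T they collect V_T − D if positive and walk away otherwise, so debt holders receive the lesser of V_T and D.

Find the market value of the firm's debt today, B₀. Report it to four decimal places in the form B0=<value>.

d₁ = [ln(V₀/D) + (r + σ²/2)T] / (σ√T)
   = [ln(111.5661/56.7325) + (0.0755 + 0.5·0.2845²)·2.0809] / (0.2845·√2.0809)
   = [0.676270 + 0.241322] / 0.410400 = 2.235846
d₂ = d₁ − σ√T = 2.235846 − 0.410400 = 1.825445
N(d₁) = 0.987319,  N(d₂) = 0.966033,  e^(−rT) = 0.854612
E₀ = V₀·N(d₁) − D·e^(−rT)·N(d₂)
   = 111.5661·0.987319 − 56.7325·0.854612·0.966033 = 63.313935
B₀ = V₀ − E₀ = 111.5661 − 63.313935 = 48.252165

B0=48.2522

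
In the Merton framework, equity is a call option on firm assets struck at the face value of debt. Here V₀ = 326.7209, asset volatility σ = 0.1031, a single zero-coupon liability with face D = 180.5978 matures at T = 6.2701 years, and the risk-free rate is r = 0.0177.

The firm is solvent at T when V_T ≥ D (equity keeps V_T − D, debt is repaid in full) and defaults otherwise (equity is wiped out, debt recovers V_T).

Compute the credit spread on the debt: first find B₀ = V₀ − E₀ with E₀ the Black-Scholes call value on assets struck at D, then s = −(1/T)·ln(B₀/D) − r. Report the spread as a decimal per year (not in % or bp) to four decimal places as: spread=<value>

spread=0.0001

d₁ = [ln(V₀/D) + (r + σ²/2)T] / (σ√T)
   = [ln(326.7209/180.5978) + (0.0177 + 0.5·0.1031²)·6.2701] / (0.1031·√6.2701)
   = [0.592834 + 0.144305] / 0.258164 = 2.855311
d₂ = d₁ − σ√T = 2.855311 − 0.258164 = 2.597147
N(d₁) = 0.997850,  N(d₂) = 0.995300,  e^(−rT) = 0.894956
E₀ = V₀·N(d₁) − D·e^(−rT)·N(d₂)
   = 326.7209·0.997850 − 180.5978·0.894956·0.995300 = 165.151120
B₀ = V₀ − E₀ = 326.7209 − 165.151120 = 161.569780
spread = −(1/T)·ln(B₀/D) − r = −(1/6.2701)·ln(161.569780/180.5978) − 0.0177 = 0.00005655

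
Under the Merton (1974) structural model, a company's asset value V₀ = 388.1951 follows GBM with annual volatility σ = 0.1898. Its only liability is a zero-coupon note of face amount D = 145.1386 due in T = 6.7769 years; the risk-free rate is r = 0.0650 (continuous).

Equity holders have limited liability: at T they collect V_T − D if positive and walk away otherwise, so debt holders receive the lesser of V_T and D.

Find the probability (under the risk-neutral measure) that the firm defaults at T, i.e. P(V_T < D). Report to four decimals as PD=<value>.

PD=0.0042

d₁ = [ln(V₀/D) + (r + σ²/2)T] / (σ√T)
   = [ln(388.1951/145.1386) + (0.0650 + 0.5·0.1898²)·6.7769] / (0.1898·√6.7769)
   = [0.983819 + 0.562564] / 0.494096 = 3.129719
d₂ = d₁ − σ√T = 3.129719 − 0.494096 = 2.635622
risk-neutral PD = N(−d₂) = N(-2.635622) = 0.004199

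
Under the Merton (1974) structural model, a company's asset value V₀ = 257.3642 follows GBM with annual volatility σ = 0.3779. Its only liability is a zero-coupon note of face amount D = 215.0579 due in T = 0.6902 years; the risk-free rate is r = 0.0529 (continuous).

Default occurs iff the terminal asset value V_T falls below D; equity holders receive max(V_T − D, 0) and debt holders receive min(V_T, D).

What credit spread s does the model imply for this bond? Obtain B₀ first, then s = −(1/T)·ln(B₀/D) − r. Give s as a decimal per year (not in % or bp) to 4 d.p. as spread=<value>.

d₁ = [ln(V₀/D) + (r + σ²/2)T] / (σ√T)
   = [ln(257.3642/215.0579) + (0.0529 + 0.5·0.3779²)·0.6902] / (0.3779·√0.6902)
   = [0.179585 + 0.085795] / 0.313953 = 0.845285
d₂ = d₁ − σ√T = 0.845285 − 0.313953 = 0.531332
N(d₁) = 0.801024,  N(d₂) = 0.702406,  e^(−rT) = 0.964147
E₀ = V₀·N(d₁) − D·e^(−rT)·N(d₂)
   = 257.3642·0.801024 − 215.0579·0.964147·0.702406 = 60.512930
B₀ = V₀ − E₀ = 257.3642 − 60.512930 = 196.851270
spread = −(1/T)·ln(B₀/D) − r = −(1/0.6902)·ln(196.851270/215.0579) − 0.0529 = 0.07526405

spread=0.0753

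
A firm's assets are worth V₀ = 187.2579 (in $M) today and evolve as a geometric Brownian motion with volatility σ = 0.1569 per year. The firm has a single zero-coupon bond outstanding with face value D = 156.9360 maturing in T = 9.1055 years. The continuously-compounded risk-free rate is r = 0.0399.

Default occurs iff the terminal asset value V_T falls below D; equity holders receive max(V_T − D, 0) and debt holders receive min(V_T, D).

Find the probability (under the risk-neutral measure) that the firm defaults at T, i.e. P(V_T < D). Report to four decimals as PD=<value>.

PD=0.1831

d₁ = [ln(V₀/D) + (r + σ²/2)T] / (σ√T)
   = [ln(187.2579/156.9360) + (0.0399 + 0.5·0.1569²)·9.1055] / (0.1569·√9.1055)
   = [0.176649 + 0.475387] / 0.473451 = 1.377199
d₂ = d₁ − σ√T = 1.377199 − 0.473451 = 0.903748
risk-neutral PD = N(−d₂) = N(-0.903748) = 0.183064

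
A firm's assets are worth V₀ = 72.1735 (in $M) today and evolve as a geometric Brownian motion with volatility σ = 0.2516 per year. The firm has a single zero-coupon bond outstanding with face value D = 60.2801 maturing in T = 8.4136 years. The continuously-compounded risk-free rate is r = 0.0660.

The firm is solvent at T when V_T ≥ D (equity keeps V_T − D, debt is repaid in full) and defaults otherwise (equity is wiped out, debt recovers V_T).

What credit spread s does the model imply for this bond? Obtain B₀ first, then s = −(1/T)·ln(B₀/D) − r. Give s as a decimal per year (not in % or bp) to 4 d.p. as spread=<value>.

spread=0.0103

d₁ = [ln(V₀/D) + (r + σ²/2)T] / (σ√T)
   = [ln(72.1735/60.2801) + (0.0660 + 0.5·0.2516²)·8.4136] / (0.2516·√8.4136)
   = [0.180071 + 0.821599] / 0.729796 = 1.372534
d₂ = d₁ − σ√T = 1.372534 − 0.729796 = 0.642737
N(d₁) = 0.915051,  N(d₂) = 0.739803,  e^(−rT) = 0.573901
E₀ = V₀·N(d₁) − D·e^(−rT)·N(d₂)
   = 72.1735·0.915051 − 60.2801·0.573901·0.739803 = 40.449100
B₀ = V₀ − E₀ = 72.1735 − 40.449100 = 31.724400
spread = −(1/T)·ln(B₀/D) − r = −(1/8.4136)·ln(31.724400/60.2801) − 0.0660 = 0.01029504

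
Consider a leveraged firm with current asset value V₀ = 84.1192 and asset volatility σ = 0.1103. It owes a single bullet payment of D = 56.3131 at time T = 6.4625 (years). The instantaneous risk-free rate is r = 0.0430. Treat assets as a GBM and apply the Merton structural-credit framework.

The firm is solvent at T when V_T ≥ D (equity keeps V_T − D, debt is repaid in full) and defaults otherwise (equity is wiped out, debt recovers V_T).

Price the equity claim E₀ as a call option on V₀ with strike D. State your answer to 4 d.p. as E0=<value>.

E0=41.5110

d₁ = [ln(V₀/D) + (r + σ²/2)T] / (σ√T)
   = [ln(84.1192/56.3131) + (0.0430 + 0.5·0.1103²)·6.4625] / (0.1103·√6.4625)
   = [0.401308 + 0.317199] / 0.280399 = 2.562448
d₂ = d₁ − σ√T = 2.562448 − 0.280399 = 2.282050
N(d₁) = 0.994803,  N(d₂) = 0.988757,  e^(−rT) = 0.757382
E₀ = V₀·N(d₁) − D·e^(−rT)·N(d₂)
   = 84.1192·0.994803 − 56.3131·0.757382·0.988757 = 41.511044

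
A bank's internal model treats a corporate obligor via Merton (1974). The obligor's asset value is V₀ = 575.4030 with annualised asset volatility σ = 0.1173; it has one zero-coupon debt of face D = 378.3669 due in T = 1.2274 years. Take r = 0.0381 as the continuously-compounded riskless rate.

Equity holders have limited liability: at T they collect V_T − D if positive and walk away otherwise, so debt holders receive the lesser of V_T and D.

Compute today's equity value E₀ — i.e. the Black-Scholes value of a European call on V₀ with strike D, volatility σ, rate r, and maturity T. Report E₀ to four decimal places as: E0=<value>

d₁ = [ln(V₀/D) + (r + σ²/2)T] / (σ√T)
   = [ln(575.4030/378.3669) + (0.0381 + 0.5·0.1173²)·1.2274] / (0.1173·√1.2274)
   = [0.419206 + 0.055208] / 0.129954 = 3.650621
d₂ = d₁ − σ√T = 3.650621 − 0.129954 = 3.520666
N(d₁) = 0.999869,  N(d₂) = 0.999785,  e^(−rT) = 0.954313
E₀ = V₀·N(d₁) − D·e^(−rT)·N(d₂)
   = 575.4030·0.999869 − 378.3669·0.954313·0.999785 = 214.325134

E0=214.3251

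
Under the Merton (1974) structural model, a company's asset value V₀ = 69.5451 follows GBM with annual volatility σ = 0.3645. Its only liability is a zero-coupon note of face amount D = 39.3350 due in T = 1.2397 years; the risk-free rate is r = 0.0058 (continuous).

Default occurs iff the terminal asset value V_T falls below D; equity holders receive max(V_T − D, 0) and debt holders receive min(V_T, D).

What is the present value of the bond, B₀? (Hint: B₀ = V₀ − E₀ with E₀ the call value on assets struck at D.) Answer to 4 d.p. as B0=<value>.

d₁ = [ln(V₀/D) + (r + σ²/2)T] / (σ√T)
   = [ln(69.5451/39.3350) + (0.0058 + 0.5·0.3645²)·1.2397] / (0.3645·√1.2397)
   = [0.569861 + 0.089544] / 0.405841 = 1.624785
d₂ = d₁ − σ√T = 1.624785 − 0.405841 = 1.218945
N(d₁) = 0.947896,  N(d₂) = 0.888567,  e^(−rT) = 0.992836
E₀ = V₀·N(d₁) − D·e^(−rT)·N(d₂)
   = 69.5451·0.947896 − 39.3350·0.992836·0.888567 = 31.220126
B₀ = V₀ − E₀ = 69.5451 − 31.220126 = 38.324974

B0=38.3250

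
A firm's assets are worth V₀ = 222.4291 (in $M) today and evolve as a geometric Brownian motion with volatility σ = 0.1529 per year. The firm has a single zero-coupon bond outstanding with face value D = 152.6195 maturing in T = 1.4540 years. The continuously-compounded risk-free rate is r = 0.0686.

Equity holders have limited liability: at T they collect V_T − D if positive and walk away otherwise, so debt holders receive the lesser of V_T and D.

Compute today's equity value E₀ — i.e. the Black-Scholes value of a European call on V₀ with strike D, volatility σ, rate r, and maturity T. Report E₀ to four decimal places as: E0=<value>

E0=84.3476

d₁ = [ln(V₀/D) + (r + σ²/2)T] / (σ√T)
   = [ln(222.4291/152.6195) + (0.0686 + 0.5·0.1529²)·1.4540] / (0.1529·√1.4540)
   = [0.376661 + 0.116741] / 0.184370 = 2.676149
d₂ = d₁ − σ√T = 2.676149 − 0.184370 = 2.491780
N(d₁) = 0.996276,  N(d₂) = 0.993645,  e^(−rT) = 0.905069
E₀ = V₀·N(d₁) − D·e^(−rT)·N(d₂)
   = 222.4291·0.996276 − 152.6195·0.905069·0.993645 = 84.347568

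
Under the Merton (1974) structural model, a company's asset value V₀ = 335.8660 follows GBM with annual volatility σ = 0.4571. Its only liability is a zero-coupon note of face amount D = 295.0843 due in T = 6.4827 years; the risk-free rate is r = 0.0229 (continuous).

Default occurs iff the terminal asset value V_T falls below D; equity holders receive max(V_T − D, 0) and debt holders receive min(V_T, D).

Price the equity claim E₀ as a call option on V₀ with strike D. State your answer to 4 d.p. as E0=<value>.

E0=173.6707

d₁ = [ln(V₀/D) + (r + σ²/2)T] / (σ√T)
   = [ln(335.8660/295.0843) + (0.0229 + 0.5·0.4571²)·6.4827] / (0.4571·√6.4827)
   = [0.129451 + 0.825703] / 1.163829 = 0.820700
d₂ = d₁ − σ√T = 0.820700 − 1.163829 = -0.343129
N(d₁) = 0.794091,  N(d₂) = 0.365751,  e^(−rT) = 0.862040
E₀ = V₀·N(d₁) − D·e^(−rT)·N(d₂)
   = 335.8660·0.794091 − 295.0843·0.862040·0.365751 = 173.670688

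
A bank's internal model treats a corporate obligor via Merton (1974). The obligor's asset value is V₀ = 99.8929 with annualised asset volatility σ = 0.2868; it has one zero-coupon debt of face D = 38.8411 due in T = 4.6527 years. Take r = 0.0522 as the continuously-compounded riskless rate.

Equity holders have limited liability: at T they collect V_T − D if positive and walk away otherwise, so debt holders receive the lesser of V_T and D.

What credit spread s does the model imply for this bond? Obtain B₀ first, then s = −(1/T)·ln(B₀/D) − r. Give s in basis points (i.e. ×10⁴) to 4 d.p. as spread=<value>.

spread=24.5096

d₁ = [ln(V₀/D) + (r + σ²/2)T] / (σ√T)
   = [ln(99.8929/38.8411) + (0.0522 + 0.5·0.2868²)·4.6527] / (0.2868·√4.6527)
   = [0.944620 + 0.434223] / 0.618631 = 2.228861
d₂ = d₁ − σ√T = 2.228861 − 0.618631 = 1.610230
N(d₁) = 0.987088,  N(d₂) = 0.946326,  e^(−rT) = 0.784373
E₀ = V₀·N(d₁) − D·e^(−rT)·N(d₂)
   = 99.8929·0.987088 − 38.8411·0.784373·0.946326 = 69.772447
B₀ = V₀ − E₀ = 99.8929 − 69.772447 = 30.120453
spread = −(1/T)·ln(B₀/D) − r = −(1/4.6527)·ln(30.120453/38.8411) − 0.0522 = 0.00245096
in basis points: 0.00245096 × 10⁴ = 24.5096 bp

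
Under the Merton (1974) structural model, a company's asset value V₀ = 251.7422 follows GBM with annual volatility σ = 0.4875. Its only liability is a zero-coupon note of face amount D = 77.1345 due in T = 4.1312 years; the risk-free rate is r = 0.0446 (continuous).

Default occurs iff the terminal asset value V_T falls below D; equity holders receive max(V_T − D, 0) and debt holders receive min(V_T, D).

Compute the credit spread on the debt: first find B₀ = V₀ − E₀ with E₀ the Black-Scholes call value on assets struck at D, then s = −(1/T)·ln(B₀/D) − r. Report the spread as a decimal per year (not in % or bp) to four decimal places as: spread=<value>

spread=0.0173

d₁ = [ln(V₀/D) + (r + σ²/2)T] / (σ√T)
   = [ln(251.7422/77.1345) + (0.0446 + 0.5·0.4875²)·4.1312] / (0.4875·√4.1312)
   = [1.182855 + 0.675154] / 0.990861 = 1.875146
d₂ = d₁ − σ√T = 1.875146 − 0.990861 = 0.884285
N(d₁) = 0.969614,  N(d₂) = 0.811729,  e^(−rT) = 0.831727
E₀ = V₀·N(d₁) − D·e^(−rT)·N(d₂)
   = 251.7422·0.969614 − 77.1345·0.831727·0.811729 = 192.016370
B₀ = V₀ − E₀ = 251.7422 − 192.016370 = 59.725830
spread = −(1/T)·ln(B₀/D) − r = −(1/4.1312)·ln(59.725830/77.1345) − 0.0446 = 0.01731568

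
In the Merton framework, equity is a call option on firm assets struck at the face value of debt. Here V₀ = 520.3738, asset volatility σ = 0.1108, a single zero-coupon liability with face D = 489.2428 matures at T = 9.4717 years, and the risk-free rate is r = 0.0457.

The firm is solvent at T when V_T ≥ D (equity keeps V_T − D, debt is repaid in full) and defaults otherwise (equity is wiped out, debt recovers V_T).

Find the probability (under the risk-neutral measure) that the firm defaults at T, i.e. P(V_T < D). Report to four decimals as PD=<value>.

PD=0.1003

d₁ = [ln(V₀/D) + (r + σ²/2)T] / (σ√T)
   = [ln(520.3738/489.2428) + (0.0457 + 0.5·0.1108²)·9.4717] / (0.1108·√9.4717)
   = [0.061689 + 0.490997] / 0.340999 = 1.620781
d₂ = d₁ − σ√T = 1.620781 − 0.340999 = 1.279782
risk-neutral PD = N(−d₂) = N(-1.279782) = 0.100311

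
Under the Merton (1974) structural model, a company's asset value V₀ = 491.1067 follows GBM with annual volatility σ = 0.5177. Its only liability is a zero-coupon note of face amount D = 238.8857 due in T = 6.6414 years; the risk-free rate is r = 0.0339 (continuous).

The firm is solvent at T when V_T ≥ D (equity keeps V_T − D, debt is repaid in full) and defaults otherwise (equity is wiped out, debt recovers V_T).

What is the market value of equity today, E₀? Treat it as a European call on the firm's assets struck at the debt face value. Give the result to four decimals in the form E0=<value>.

d₁ = [ln(V₀/D) + (r + σ²/2)T] / (σ√T)
   = [ln(491.1067/238.8857) + (0.0339 + 0.5·0.5177²)·6.6414] / (0.5177·√6.6414)
   = [0.720676 + 1.115135] / 1.334160 = 1.376005
d₂ = d₁ − σ√T = 1.376005 − 1.334160 = 0.041845
N(d₁) = 0.915590,  N(d₂) = 0.516689,  e^(−rT) = 0.798402
E₀ = V₀·N(d₁) − D·e^(−rT)·N(d₂)
   = 491.1067·0.915590 − 238.8857·0.798402·0.516689 = 351.105994

E0=351.1060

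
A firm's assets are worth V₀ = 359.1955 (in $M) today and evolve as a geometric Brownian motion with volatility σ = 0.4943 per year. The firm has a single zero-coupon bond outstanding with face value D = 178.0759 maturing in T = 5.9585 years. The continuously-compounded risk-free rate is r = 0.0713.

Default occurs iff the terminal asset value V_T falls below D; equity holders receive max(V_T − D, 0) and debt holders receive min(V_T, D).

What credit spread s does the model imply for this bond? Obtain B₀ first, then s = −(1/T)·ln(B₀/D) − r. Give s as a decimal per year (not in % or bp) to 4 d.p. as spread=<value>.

spread=0.0331

d₁ = [ln(V₀/D) + (r + σ²/2)T] / (σ√T)
   = [ln(359.1955/178.0759) + (0.0713 + 0.5·0.4943²)·5.9585] / (0.4943·√5.9585)
   = [0.701657 + 1.152769] / 1.206588 = 1.536917
d₂ = d₁ − σ√T = 1.536917 − 1.206588 = 0.330328
N(d₁) = 0.937843,  N(d₂) = 0.629424,  e^(−rT) = 0.653874
E₀ = V₀·N(d₁) − D·e^(−rT)·N(d₂)
   = 359.1955·0.937843 − 178.0759·0.653874·0.629424 = 263.579429
B₀ = V₀ − E₀ = 359.1955 − 263.579429 = 95.616071
spread = −(1/T)·ln(B₀/D) − r = −(1/5.9585)·ln(95.616071/178.0759) − 0.0713 = 0.03306670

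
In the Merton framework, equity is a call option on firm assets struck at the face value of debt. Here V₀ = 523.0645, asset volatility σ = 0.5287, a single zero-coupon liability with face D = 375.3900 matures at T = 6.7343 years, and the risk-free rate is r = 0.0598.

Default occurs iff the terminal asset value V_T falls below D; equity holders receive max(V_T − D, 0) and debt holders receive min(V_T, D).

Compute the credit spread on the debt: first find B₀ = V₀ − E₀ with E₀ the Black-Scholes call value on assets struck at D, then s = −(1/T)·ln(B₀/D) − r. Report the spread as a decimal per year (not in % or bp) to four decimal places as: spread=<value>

d₁ = [ln(V₀/D) + (r + σ²/2)T] / (σ√T)
   = [ln(523.0645/375.3900) + (0.0598 + 0.5·0.5287²)·6.7343] / (0.5287·√6.7343)
   = [0.331739 + 1.343909] / 1.372005 = 1.221314
d₂ = d₁ − σ√T = 1.221314 − 1.372005 = -0.150690
N(d₁) = 0.889016,  N(d₂) = 0.440110,  e^(−rT) = 0.668505
E₀ = V₀·N(d₁) − D·e^(−rT)·N(d₂)
   = 523.0645·0.889016 − 375.3900·0.668505·0.440110 = 354.567275
B₀ = V₀ − E₀ = 523.0645 − 354.567275 = 168.497225
spread = −(1/T)·ln(B₀/D) − r = −(1/6.7343)·ln(168.497225/375.3900) − 0.0598 = 0.05915018

spread=0.0592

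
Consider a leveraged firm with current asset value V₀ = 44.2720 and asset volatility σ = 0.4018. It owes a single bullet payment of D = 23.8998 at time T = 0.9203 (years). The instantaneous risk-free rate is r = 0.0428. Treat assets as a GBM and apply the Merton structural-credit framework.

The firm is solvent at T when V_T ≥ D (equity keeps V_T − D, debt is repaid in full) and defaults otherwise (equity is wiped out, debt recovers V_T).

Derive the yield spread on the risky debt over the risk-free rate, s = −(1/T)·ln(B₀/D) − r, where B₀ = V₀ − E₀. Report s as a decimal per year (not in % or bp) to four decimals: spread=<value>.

d₁ = [ln(V₀/D) + (r + σ²/2)T] / (σ√T)
   = [ln(44.2720/23.8998) + (0.0428 + 0.5·0.4018²)·0.9203] / (0.4018·√0.9203)
   = [0.616482 + 0.113677] / 0.385456 = 1.894275
d₂ = d₁ − σ√T = 1.894275 − 0.385456 = 1.508819
N(d₁) = 0.970906,  N(d₂) = 0.934327,  e^(−rT) = 0.961377
E₀ = V₀·N(d₁) − D·e^(−rT)·N(d₂)
   = 44.2720·0.970906 − 23.8998·0.961377·0.934327 = 21.516164
B₀ = V₀ − E₀ = 44.2720 − 21.516164 = 22.755836
spread = −(1/T)·ln(B₀/D) − r = −(1/0.9203)·ln(22.755836/23.8998) − 0.0428 = 0.01049614

spread=0.0105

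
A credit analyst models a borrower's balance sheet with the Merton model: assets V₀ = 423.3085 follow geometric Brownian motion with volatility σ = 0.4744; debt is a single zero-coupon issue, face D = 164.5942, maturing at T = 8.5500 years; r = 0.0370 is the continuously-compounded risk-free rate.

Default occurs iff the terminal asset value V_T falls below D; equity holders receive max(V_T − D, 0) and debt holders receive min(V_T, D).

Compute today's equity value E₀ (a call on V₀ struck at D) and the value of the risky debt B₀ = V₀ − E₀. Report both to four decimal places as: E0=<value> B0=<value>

E0=330.0241 B0=93.2844

d₁ = [ln(V₀/D) + (r + σ²/2)T] / (σ√T)
   = [ln(423.3085/164.5942) + (0.0370 + 0.5·0.4744²)·8.5500] / (0.4744·√8.5500)
   = [0.944618 + 1.278462] / 1.387164 = 1.602608
d₂ = d₁ − σ√T = 1.602608 − 1.387164 = 0.215444
N(d₁) = 0.945489,  N(d₂) = 0.585290,  e^(−rT) = 0.728804
E₀ = V₀·N(d₁) − D·e^(−rT)·N(d₂)
   = 423.3085·0.945489 − 164.5942·0.728804·0.585290 = 330.024142
B₀ = V₀ − E₀ = 423.3085 − 330.024142 = 93.284358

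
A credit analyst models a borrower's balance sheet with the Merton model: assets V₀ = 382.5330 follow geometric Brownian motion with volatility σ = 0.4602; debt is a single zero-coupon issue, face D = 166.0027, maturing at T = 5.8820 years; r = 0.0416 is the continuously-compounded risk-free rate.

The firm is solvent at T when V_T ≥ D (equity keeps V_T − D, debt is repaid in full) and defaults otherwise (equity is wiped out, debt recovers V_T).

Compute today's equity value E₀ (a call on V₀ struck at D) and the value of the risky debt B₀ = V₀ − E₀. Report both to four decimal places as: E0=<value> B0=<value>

E0=272.5822 B0=109.9508

d₁ = [ln(V₀/D) + (r + σ²/2)T] / (σ√T)
   = [ln(382.5330/166.0027) + (0.0416 + 0.5·0.4602²)·5.8820] / (0.4602·√5.8820)
   = [0.834811 + 0.867548] / 1.116115 = 1.525253
d₂ = d₁ − σ√T = 1.525253 − 1.116115 = 0.409138
N(d₁) = 0.936402,  N(d₂) = 0.658781,  e^(−rT) = 0.782946
E₀ = V₀·N(d₁) − D·e^(−rT)·N(d₂)
   = 382.5330·0.936402 − 166.0027·0.782946·0.658781 = 272.582158
B₀ = V₀ − E₀ = 382.5330 − 272.582158 = 109.950842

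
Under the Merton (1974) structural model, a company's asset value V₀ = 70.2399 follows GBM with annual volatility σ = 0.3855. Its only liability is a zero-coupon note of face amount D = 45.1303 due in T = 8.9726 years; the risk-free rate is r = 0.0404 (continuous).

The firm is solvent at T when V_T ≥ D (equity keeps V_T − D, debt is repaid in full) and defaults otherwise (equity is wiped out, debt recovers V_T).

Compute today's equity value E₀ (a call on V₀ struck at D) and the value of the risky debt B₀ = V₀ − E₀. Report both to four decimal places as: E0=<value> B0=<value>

d₁ = [ln(V₀/D) + (r + σ²/2)T] / (σ√T)
   = [ln(70.2399/45.1303) + (0.0404 + 0.5·0.3855²)·8.9726] / (0.3855·√8.9726)
   = [0.442363 + 1.029203] / 1.154738 = 1.274372
d₂ = d₁ − σ√T = 1.274372 − 1.154738 = 0.119634
N(d₁) = 0.898734,  N(d₂) = 0.547613,  e^(−rT) = 0.695939
E₀ = V₀·N(d₁) − D·e^(−rT)·N(d₂)
   = 70.2399·0.898734 − 45.1303·0.695939·0.547613 = 45.927590
B₀ = V₀ − E₀ = 70.2399 − 45.927590 = 24.312310

E0=45.9276 B0=24.3123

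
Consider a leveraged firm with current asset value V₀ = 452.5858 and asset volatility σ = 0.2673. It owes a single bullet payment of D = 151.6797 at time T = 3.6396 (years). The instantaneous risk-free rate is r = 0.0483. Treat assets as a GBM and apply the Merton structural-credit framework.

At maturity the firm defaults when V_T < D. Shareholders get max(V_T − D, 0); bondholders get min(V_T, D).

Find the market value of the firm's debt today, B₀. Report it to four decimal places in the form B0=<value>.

B0=126.9803

d₁ = [ln(V₀/D) + (r + σ²/2)T] / (σ√T)
   = [ln(452.5858/151.6797) + (0.0483 + 0.5·0.2673²)·3.6396] / (0.2673·√3.6396)
   = [1.093206 + 0.305816] / 0.509948 = 2.743462
d₂ = d₁ − σ√T = 2.743462 − 0.509948 = 2.233514
N(d₁) = 0.996960,  N(d₂) = 0.987242,  e^(−rT) = 0.838792
E₀ = V₀·N(d₁) − D·e^(−rT)·N(d₂)
   = 452.5858·0.996960 − 151.6797·0.838792·0.987242 = 325.605463
B₀ = V₀ − E₀ = 452.5858 − 325.605463 = 126.980337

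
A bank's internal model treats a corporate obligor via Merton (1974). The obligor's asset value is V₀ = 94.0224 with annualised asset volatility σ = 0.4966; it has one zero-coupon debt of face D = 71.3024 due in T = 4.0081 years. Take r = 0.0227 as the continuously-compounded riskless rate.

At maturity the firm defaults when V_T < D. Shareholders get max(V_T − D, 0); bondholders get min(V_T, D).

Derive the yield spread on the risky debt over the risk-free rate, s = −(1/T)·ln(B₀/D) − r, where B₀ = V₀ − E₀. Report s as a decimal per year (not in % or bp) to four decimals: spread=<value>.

d₁ = [ln(V₀/D) + (r + σ²/2)T] / (σ√T)
   = [ln(94.0224/71.3024) + (0.0227 + 0.5·0.4966²)·4.0081] / (0.4966·√4.0081)
   = [0.276603 + 0.585206] / 0.994205 = 0.866832
d₂ = d₁ − σ√T = 0.866832 − 0.994205 = -0.127373
N(d₁) = 0.806983,  N(d₂) = 0.449323,  e^(−rT) = 0.913032
E₀ = V₀·N(d₁) − D·e^(−rT)·N(d₂)
   = 94.0224·0.806983 − 71.3024·0.913032·0.449323 = 46.622946
B₀ = V₀ − E₀ = 94.0224 − 46.622946 = 47.399454
spread = −(1/T)·ln(B₀/D) − r = −(1/4.0081)·ln(47.399454/71.3024) − 0.0227 = 0.07917353

spread=0.0792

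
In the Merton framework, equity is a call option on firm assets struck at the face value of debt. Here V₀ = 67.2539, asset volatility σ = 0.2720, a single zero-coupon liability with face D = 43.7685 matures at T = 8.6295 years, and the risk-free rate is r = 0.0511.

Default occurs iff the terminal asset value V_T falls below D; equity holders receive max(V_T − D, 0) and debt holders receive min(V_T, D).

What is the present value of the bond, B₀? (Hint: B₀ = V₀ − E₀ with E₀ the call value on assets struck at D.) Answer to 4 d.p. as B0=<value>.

B0=25.8484

d₁ = [ln(V₀/D) + (r + σ²/2)T] / (σ√T)
   = [ln(67.2539/43.7685) + (0.0511 + 0.5·0.2720²)·8.6295] / (0.2720·√8.6295)
   = [0.429561 + 0.760190] / 0.799027 = 1.488998
d₂ = d₁ − σ√T = 1.488998 − 0.799027 = 0.689971
N(d₁) = 0.931756,  N(d₂) = 0.754894,  e^(−rT) = 0.643414
E₀ = V₀·N(d₁) − D·e^(−rT)·N(d₂)
   = 67.2539·0.931756 − 43.7685·0.643414·0.754894 = 41.405480
B₀ = V₀ − E₀ = 67.2539 − 41.405480 = 25.848420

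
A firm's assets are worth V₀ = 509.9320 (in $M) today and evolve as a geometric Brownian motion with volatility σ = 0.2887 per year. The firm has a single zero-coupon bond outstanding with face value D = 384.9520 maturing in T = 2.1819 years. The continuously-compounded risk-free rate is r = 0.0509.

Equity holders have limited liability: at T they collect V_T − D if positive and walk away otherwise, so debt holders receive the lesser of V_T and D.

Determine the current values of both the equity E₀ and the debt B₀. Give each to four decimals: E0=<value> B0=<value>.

E0=182.5131 B0=327.4189

d₁ = [ln(V₀/D) + (r + σ²/2)T] / (σ√T)
   = [ln(509.9320/384.9520) + (0.0509 + 0.5·0.2887²)·2.1819] / (0.2887·√2.1819)
   = [0.281159 + 0.201987] / 0.426446 = 1.132958
d₂ = d₁ − σ√T = 1.132958 − 0.426446 = 0.706512
N(d₁) = 0.871384,  N(d₂) = 0.760065,  e^(−rT) = 0.894886
E₀ = V₀·N(d₁) − D·e^(−rT)·N(d₂)
   = 509.9320·0.871384 − 384.9520·0.894886·0.760065 = 182.513144
B₀ = V₀ − E₀ = 509.9320 − 182.513144 = 327.418856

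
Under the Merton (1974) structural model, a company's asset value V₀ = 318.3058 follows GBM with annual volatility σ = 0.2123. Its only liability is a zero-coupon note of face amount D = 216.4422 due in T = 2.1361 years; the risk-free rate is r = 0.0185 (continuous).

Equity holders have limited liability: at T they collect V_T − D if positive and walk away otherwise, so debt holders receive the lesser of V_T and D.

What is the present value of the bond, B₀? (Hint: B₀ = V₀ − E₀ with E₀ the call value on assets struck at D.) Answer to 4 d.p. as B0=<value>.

B0=204.9577

d₁ = [ln(V₀/D) + (r + σ²/2)T] / (σ√T)
   = [ln(318.3058/216.4422) + (0.0185 + 0.5·0.2123²)·2.1361] / (0.2123·√2.1361)
   = [0.385689 + 0.087656] / 0.310285 = 1.525518
d₂ = d₁ − σ√T = 1.525518 − 0.310285 = 1.215233
N(d₁) = 0.936435,  N(d₂) = 0.887861,  e^(−rT) = 0.961253
E₀ = V₀·N(d₁) − D·e^(−rT)·N(d₂)
   = 318.3058·0.936435 − 216.4422·0.961253·0.887861 = 113.348106
B₀ = V₀ − E₀ = 318.3058 − 113.348106 = 204.957694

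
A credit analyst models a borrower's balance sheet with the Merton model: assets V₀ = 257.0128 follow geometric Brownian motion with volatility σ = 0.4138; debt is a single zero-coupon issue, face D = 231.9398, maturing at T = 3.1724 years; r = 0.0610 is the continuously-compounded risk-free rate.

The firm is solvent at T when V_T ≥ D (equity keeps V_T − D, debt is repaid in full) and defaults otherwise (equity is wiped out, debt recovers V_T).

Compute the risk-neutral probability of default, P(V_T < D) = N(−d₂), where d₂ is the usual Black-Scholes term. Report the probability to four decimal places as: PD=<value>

PD=0.4867

d₁ = [ln(V₀/D) + (r + σ²/2)T] / (σ√T)
   = [ln(257.0128/231.9398) + (0.0610 + 0.5·0.4138²)·3.1724] / (0.4138·√3.1724)
   = [0.102648 + 0.465122] / 0.737029 = 0.770350
d₂ = d₁ − σ√T = 0.770350 − 0.737029 = 0.033321
risk-neutral PD = N(−d₂) = N(-0.033321) = 0.486709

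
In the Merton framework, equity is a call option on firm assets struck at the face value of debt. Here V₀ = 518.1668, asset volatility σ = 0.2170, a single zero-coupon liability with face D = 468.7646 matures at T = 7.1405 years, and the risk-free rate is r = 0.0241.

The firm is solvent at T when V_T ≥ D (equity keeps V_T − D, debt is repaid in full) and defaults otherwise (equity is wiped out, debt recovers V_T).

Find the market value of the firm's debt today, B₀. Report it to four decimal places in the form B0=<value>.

B0=341.4136

d₁ = [ln(V₀/D) + (r + σ²/2)T] / (σ√T)
   = [ln(518.1668/468.7646) + (0.0241 + 0.5·0.2170²)·7.1405] / (0.2170·√7.1405)
   = [0.100196 + 0.340206] / 0.579861 = 0.759496
d₂ = d₁ − σ√T = 0.759496 − 0.579861 = 0.179634
N(d₁) = 0.776222,  N(d₂) = 0.571280,  e^(−rT) = 0.841907
E₀ = V₀·N(d₁) − D·e^(−rT)·N(d₂)
   = 518.1668·0.776222 − 468.7646·0.841907·0.571280 = 176.753233
B₀ = V₀ − E₀ = 518.1668 − 176.753233 = 341.413567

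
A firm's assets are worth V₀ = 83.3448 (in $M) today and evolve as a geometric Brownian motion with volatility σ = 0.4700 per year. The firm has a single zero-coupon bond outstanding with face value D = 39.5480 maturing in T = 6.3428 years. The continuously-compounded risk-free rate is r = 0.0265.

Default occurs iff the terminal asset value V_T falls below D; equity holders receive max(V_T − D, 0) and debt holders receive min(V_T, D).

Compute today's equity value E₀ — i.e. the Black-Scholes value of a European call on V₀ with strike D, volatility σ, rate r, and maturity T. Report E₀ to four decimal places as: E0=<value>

d₁ = [ln(V₀/D) + (r + σ²/2)T] / (σ√T)
   = [ln(83.3448/39.5480) + (0.0265 + 0.5·0.4700²)·6.3428] / (0.4700·√6.3428)
   = [0.745471 + 0.868646] / 1.183691 = 1.363631
d₂ = d₁ − σ√T = 1.363631 − 1.183691 = 0.179940
N(d₁) = 0.913658,  N(d₂) = 0.571400,  e^(−rT) = 0.845283
E₀ = V₀·N(d₁) − D·e^(−rT)·N(d₂)
   = 83.3448·0.913658 − 39.5480·0.845283·0.571400 = 57.047183

E0=57.0472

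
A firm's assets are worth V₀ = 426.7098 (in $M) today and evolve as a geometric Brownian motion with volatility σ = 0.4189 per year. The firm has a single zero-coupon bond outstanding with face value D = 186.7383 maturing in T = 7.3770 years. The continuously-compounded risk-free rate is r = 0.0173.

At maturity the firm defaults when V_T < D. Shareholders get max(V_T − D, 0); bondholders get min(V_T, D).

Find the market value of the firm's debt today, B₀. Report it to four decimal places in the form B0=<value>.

B0=133.6405

d₁ = [ln(V₀/D) + (r + σ²/2)T] / (σ√T)
   = [ln(426.7098/186.7383) + (0.0173 + 0.5·0.4189²)·7.3770] / (0.4189·√7.3770)
   = [0.826396 + 0.774870] / 1.137759 = 1.407386
d₂ = d₁ − σ√T = 1.407386 − 1.137759 = 0.269627
N(d₁) = 0.920343,  N(d₂) = 0.606276,  e^(−rT) = 0.880186
E₀ = V₀·N(d₁) − D·e^(−rT)·N(d₂)
   = 426.7098·0.920343 − 186.7383·0.880186·0.606276 = 293.069325
B₀ = V₀ − E₀ = 426.7098 − 293.069325 = 133.640475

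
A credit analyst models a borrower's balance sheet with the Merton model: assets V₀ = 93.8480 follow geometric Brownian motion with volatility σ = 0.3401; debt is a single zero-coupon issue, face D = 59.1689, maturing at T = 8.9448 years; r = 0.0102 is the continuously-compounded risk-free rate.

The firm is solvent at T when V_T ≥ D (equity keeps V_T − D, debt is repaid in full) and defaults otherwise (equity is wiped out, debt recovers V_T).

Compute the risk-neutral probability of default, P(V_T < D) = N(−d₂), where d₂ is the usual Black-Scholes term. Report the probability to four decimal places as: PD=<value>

d₁ = [ln(V₀/D) + (r + σ²/2)T] / (σ√T)
   = [ln(93.8480/59.1689) + (0.0102 + 0.5·0.3401²)·8.9448] / (0.3401·√8.9448)
   = [0.461280 + 0.608551] / 1.017166 = 1.051776
d₂ = d₁ − σ√T = 1.051776 − 1.017166 = 0.034610
risk-neutral PD = N(−d₂) = N(-0.034610) = 0.486196

PD=0.4862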